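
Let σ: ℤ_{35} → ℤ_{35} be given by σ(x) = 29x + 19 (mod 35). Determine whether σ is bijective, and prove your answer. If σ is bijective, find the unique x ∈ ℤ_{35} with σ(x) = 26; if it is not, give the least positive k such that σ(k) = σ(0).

28

Recall: σ is injective if σ(u) = σ(v) implies u = v.
Suppose σ(u) = σ(v) in ℤ_{35}. Then 29u + 19 ≡ 29v + 19 (mod 35), thus 29(u − v) ≡ 0 (mod 35).
Since gcd(29, 35) = 1, 29 is invertible modulo 35, so u − v ≡ 0 (mod 35), i.e. u = v.
We now compute 29⁻¹ mod 35 explicitly. Euclid's algorithm: 35 = 1·29 + 6, 29 = 4·6 + 5, 6 = 1·5 + 1; back-substituting gives 1 = 29·29 − 24·35, so 29⁻¹ ≡ 29 (mod 35).
Then y ↦ 29(y − 19) is a two-sided inverse to σ, so every y ∈ ℤ_{35} has a preimage.
Hence σ is bijective.
Since σ is bijective, we compute σ⁻¹(26): solve 29x + 19 ≡ 26 (mod 35), i.e. 29x ≡ 7 (mod 35).
Multiplying by 29⁻¹ = 29 gives x ≡ 29·7 = 203 = 5·35 + 28 ≡ 28 (mod 35).
Check: σ(28) = 29·28 + 19 = 831 = 23·35 + 26 ≡ 26 (mod 35).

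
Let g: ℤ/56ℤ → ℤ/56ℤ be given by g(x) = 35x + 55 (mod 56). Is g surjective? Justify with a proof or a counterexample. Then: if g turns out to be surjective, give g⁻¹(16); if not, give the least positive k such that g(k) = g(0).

Since gcd(35, 56) = 7, we have 35x ≡ 0 (mod 7) for all x, so g(x) ≡ 6 (mod 7).
But 0 ≢ 6 (mod 7), so 0 ∈ ℤ/56ℤ has no preimage. Thus g is not surjective.
Since g is not surjective, we find the least positive k with g(k) = g(0): this means 35k ≡ 0 (mod 56), i.e. 56 ∣ 35k. Since gcd(35, 56) = 7, dividing through by 7 this holds exactly when 8 ∣ 5k, and as gcd(5, 8) = 1, exactly when 8 ∣ k.
The smallest positive such k is 8.

8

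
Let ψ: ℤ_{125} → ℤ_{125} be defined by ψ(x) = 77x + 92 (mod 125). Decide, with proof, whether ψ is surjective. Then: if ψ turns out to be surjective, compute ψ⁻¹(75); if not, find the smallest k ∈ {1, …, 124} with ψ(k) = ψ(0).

29

Recall that ψ is surjective if every y in the codomain equals ψ(x) for some x in the domain.
Since gcd(77, 125) = 1, 77 is invertible modulo 125. Euclid's algorithm: 125 = 1·77 + 48, 77 = 1·48 + 29, 48 = 1·29 + 19, 29 = 1·19 + 10, 19 = 1·10 + 9, 10 = 1·9 + 1; back-substituting gives 1 = 13·77 − 8·125, so 77⁻¹ ≡ 13 (mod 125).
For any y ∈ ℤ_{125}, x = 13(y − 92) mod 125 satisfies ψ(x) = 77·13(y − 92) + 92 ≡ y (since 77·13 ≡ 1 mod 125). So every y has a preimage.
Hence ψ is surjective.
Since ψ is surjective, we find ψ⁻¹(75): we need 77x ≡ 75 − 92 ≡ 108 (mod 125). Using 77⁻¹ = 13: x ≡ 13·108 = 1404 = 11·125 + 29, so x = 29.
Check: ψ(29) = 77·29 + 92 = 2325 = 18·125 + 75 ≡ 75 (mod 125).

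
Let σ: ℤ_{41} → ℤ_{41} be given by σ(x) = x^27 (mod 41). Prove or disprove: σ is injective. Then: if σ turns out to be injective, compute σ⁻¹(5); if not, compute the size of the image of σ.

2

Since 41 is prime, the nonzero elements of ℤ_{41} form a cyclic group of order 40.
As gcd(27, 40) = 1, raising to the 27th power is a bijection on this group: if u^27 ≡ v^27 then (uv^{−1})^27 = 1, and the only element of order dividing gcd(27, 40) = 1 is 1, so u = v.
With σ(0) = 0 this makes σ injective on all of ℤ_{41}, hence bijective (finite equal-size domain and codomain). In particular σ is injective.
Since σ is injective, we find the preimage of 5. The inverse of x ↦ x^27 on (ℤ_{41})^× is x ↦ x^3, because 27·3 = 81 = 2·40 + 1 ≡ 1 (mod 40) and x^{40} = 1 for x ≠ 0 (Fermat). So σ⁻¹(5) = 5^3 mod 41.
Repeated squaring mod 41: 5^1 ≡ 5, 5^2 ≡ 5² = 25. Since 3 = 2 + 1, 5^3 ≡ 25·5: 25·5 = 125 ≡ 2. So 5^3 ≡ 2 (mod 41).
Hence σ⁻¹(5) = 2.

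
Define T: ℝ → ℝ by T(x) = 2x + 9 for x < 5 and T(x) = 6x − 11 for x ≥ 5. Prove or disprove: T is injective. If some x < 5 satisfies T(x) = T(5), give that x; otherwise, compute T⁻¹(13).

2

Both pieces are strictly increasing (slopes 2 and 6), so each is injective on its own interval.
The left piece maps (−∞, 5) onto (−∞, 19); the right piece maps [5, ∞) onto [19, ∞).
These images are disjoint, so no value is attained by both pieces. So T is injective.
Because the two images are disjoint, no x < 5 has T(x) = T(5), so we compute T⁻¹(13): 13 lies in (−∞, 19), so solve 2x + 9 = 13: x = (13 − 9)/2 = 2.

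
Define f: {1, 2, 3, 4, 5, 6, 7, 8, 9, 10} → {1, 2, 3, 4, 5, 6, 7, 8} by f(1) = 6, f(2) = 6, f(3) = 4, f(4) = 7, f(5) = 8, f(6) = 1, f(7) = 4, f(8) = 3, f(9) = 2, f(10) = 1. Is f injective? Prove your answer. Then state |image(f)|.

f(1) = 6 = f(2) with 1 ≠ 2, so f is not injective.
The image of f is {1, 2, 3, 4, 6, 7, 8}, which has 7 elements.

7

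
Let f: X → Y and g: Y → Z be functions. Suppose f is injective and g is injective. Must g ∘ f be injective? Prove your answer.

Suppose (g ∘ f)(s) = (g ∘ f)(t), i.e. g(f(s)) = g(f(t)).
Since g is injective, f(s) = f(t). Since f is injective, s = t. So g ∘ f is injective.

injective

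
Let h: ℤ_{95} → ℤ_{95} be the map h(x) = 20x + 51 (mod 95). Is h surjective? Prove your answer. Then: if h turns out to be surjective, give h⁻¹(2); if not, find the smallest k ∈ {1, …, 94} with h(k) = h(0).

19

Since gcd(20, 95) = 5, we have 20x ≡ 0 (mod 5) for all x, so h(x) ≡ 1 (mod 5).
But 0 ≢ 1 (mod 5), so 0 ∈ ℤ_{95} has no preimage. Therefore h is not surjective.
Since h is not surjective, we find the least positive k with h(k) = h(0): this means 20k ≡ 0 (mod 95), i.e. 95 ∣ 20k. Since gcd(20, 95) = 5, dividing through by 5 this holds exactly when 19 ∣ 4k, and as gcd(4, 19) = 1, exactly when 19 ∣ k.
The smallest positive such k is 19.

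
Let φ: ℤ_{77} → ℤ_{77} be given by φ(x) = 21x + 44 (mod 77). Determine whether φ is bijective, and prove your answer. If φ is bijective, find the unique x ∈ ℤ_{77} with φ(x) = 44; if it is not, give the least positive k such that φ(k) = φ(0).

11

Recall: φ is injective when φ(s) = φ(t) forces s = t.
We have gcd(21, 77) = 7 > 1. Taking s = 0 and t = 11: φ(0) = 44 and φ(11) = 21·11 + 44 = 275 ≡ 44 (mod 77).
So φ(0) = φ(11) while 0 ≠ 11, so φ is not injective, hence not bijective.
Since φ is not bijective, we find the least positive k with φ(k) = φ(0): this means 21k ≡ 0 (mod 77), i.e. 77 ∣ 21k. Since gcd(21, 77) = 7, dividing through by 7 this holds exactly when 11 ∣ 3k, and as gcd(3, 11) = 1, exactly when 11 ∣ k.
The smallest positive such k is 11.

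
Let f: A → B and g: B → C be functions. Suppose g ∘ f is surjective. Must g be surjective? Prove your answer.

surjective

Let c ∈ C. Since g ∘ f is surjective, some a ∈ A has g(f(a)) = c. Then b = f(a) ∈ B satisfies g(b) = c. So g is surjective.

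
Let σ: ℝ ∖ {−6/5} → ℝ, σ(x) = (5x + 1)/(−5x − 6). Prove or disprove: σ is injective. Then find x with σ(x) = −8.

Suppose σ(s) = σ(t). Cross-multiplying: (5s + 1)(−5t − 6) = (5t + 1)(−5s − 6).
Expanding both sides and cancelling the symmetric terms leaves −25·(s − t) = 0. Since −25 ≠ 0, s = t. Thus σ is injective.
Solving σ(x) = −8: cross-multiplying gives 5x + 1 = −8(−5x − 6), which rearranges to −35x = 47, so x = −47/35.

-47/35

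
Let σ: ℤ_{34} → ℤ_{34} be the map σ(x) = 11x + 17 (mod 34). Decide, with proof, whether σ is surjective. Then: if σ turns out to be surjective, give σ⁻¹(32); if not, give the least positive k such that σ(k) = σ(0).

Since gcd(11, 34) = 1, 11 is invertible modulo 34. Euclid's algorithm: 34 = 3·11 + 1; back-substituting gives 1 = 31·11 − 10·34, so 11⁻¹ ≡ 31 (mod 34).
For any y ∈ ℤ_{34}, x = 31(y − 17) mod 34 satisfies σ(x) = 11·31(y − 17) + 17 ≡ y (since 11·31 ≡ 1 mod 34). So every y has a preimage.
Thus σ is surjective.
Since σ is surjective, we compute σ⁻¹(32): solve 11x + 17 ≡ 32 (mod 34), i.e. 11x ≡ 15 (mod 34).
Multiplying by 11⁻¹ = 31 gives x ≡ 31·15 = 465 = 13·34 + 23 ≡ 23 (mod 34).
Check: σ(23) = 11·23 + 17 = 270 = 7·34 + 32 ≡ 32 (mod 34).

23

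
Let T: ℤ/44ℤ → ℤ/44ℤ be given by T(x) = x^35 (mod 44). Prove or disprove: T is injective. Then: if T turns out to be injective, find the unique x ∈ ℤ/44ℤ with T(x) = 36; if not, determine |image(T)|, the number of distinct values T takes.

T(1) = 1^35 = 1.
T(5): Repeated squaring mod 44: 5^1 ≡ 5, 5^2 ≡ 5² = 25, 5^4 ≡ 25² = 625 ≡ 9, 5^8 ≡ 9² = 81 ≡ 37, 5^16 ≡ 37² = 1369 ≡ 5, 5^32 ≡ 5² = 25. Since 35 = 32 + 2 + 1, 5^35 ≡ 25·25·5: 25·25 = 625 ≡ 9, then 9·5 = 45 ≡ 1. So 5^35 ≡ 1 (mod 44).
So T(1) = T(5) = 1 while 1 ≠ 5, thus T is not injective.
Since T is not injective, we determine |image(T)|. Computing x^35 mod 44 for each x (by repeated squaring, reducing mod 44 at every step), the values T(0), T(1), …, T(43) are: 0, 1, 32, 23, 12, 1, 32, 43, 32, 1, 32, 11, 12, 21, 12, 23, 12, 21, 32, 43, 12, 21, 0, 23, 32, 1, 12, 23, 32, 21, 32, 23, 32, 33, 12, 43, 12, 1, 12, 43, 32, 21, 12, 43.
The distinct values are {0, 1, 11, 12, 21, 23, 32, 33, 43}; there are 9 of them.

9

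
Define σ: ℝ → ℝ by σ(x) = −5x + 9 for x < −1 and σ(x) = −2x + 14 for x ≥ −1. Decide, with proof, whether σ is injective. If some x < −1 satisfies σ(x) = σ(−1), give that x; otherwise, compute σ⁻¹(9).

-7/5

Both pieces are strictly decreasing (slopes −5 and −2), so each is injective on its own interval.
The left piece maps (−∞, −1) onto (14, ∞); the right piece maps [−1, ∞) onto (−∞, 16].
These images overlap. In particular σ(−1) = 16 (right piece), and solving −5x + 9 = 16 on the left piece gives x = −7/5 < −1.
So σ(−7/5) = σ(−1) with −7/5 ≠ −1, and σ is not injective. This x = −7/5 is the requested value below −1.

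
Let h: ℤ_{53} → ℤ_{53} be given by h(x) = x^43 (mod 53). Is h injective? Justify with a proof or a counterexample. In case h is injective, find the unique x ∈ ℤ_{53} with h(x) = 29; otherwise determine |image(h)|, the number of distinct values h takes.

Since 53 is prime, the nonzero elements of ℤ_{53} form a cyclic group of order 52.
As gcd(43, 52) = 1, raising to the 43rd power is a bijection on this group: if u^43 ≡ v^43 then (uv^{−1})^43 = 1, and the only element of order dividing gcd(43, 52) = 1 is 1, so u = v.
With h(0) = 0 this makes h injective on all of ℤ_{53}, hence bijective (finite equal-size domain and codomain). In particular h is injective.
Since h is injective, we find the preimage of 29. The inverse of x ↦ x^43 on (ℤ_{53})^× is x ↦ x^23, because 43·23 = 989 = 19·52 + 1 ≡ 1 (mod 52) and x^{52} = 1 for x ≠ 0 (Fermat). So h⁻¹(29) = 29^23 mod 53.
Repeated squaring mod 53: 29^1 ≡ 29, 29^2 ≡ 29² = 841 ≡ 46, 29^4 ≡ 46² = 2116 ≡ 49, 29^8 ≡ 49² = 2401 ≡ 16, 29^16 ≡ 16² = 256 ≡ 44. Since 23 = 16 + 4 + 2 + 1, 29^23 ≡ 44·49·46·29: 44·49 = 2156 ≡ 36, then 36·46 = 1656 ≡ 13, then 13·29 = 377 ≡ 6. So 29^23 ≡ 6 (mod 53).
Hence h⁻¹(29) = 6.

6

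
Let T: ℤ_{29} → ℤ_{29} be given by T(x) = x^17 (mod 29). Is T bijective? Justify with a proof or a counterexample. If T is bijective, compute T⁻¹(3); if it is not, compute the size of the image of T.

Since 29 is prime, the nonzero elements of ℤ_{29} form a cyclic group of order 28.
As gcd(17, 28) = 1, raising to the 17th power is a bijection on this group: if a^17 ≡ b^17 then (ab^{−1})^17 = 1, and the only element of order dividing gcd(17, 28) = 1 is 1, so a = b.
With T(0) = 0 this makes T injective on all of ℤ_{29}, hence bijective (finite equal-size domain and codomain). In particular T is bijective.
Since T is bijective, we find the preimage of 3. The inverse of x ↦ x^17 on (ℤ_{29})^× is x ↦ x^5, because 17·5 = 85 = 3·28 + 1 ≡ 1 (mod 28) and x^{28} = 1 for x ≠ 0 (Fermat). So T⁻¹(3) = 3^5 mod 29.
Repeated squaring mod 29: 3^1 ≡ 3, 3^2 ≡ 3² = 9, 3^4 ≡ 9² = 81 ≡ 23. Since 5 = 4 + 1, 3^5 ≡ 23·3: 23·3 = 69 ≡ 11. So 3^5 ≡ 11 (mod 29).
Hence T⁻¹(3) = 11.

11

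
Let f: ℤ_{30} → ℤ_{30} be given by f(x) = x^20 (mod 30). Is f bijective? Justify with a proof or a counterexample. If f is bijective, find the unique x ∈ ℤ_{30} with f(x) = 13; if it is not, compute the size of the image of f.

f(2): Repeated squaring mod 30: 2^1 ≡ 2, 2^2 ≡ 2² = 4, 2^4 ≡ 4² = 16, 2^8 ≡ 16² = 256 ≡ 16, 2^16 ≡ 16² = 256 ≡ 16. Since 20 = 16 + 4, 2^20 ≡ 16·16: 16·16 = 256 ≡ 16. So 2^20 ≡ 16 (mod 30).
f(4): Repeated squaring mod 30: 4^1 ≡ 4, 4^2 ≡ 4² = 16, 4^4 ≡ 16² = 256 ≡ 16, 4^8 ≡ 16² = 256 ≡ 16, 4^16 ≡ 16² = 256 ≡ 16. Since 20 = 16 + 4, 4^20 ≡ 16·16: 16·16 = 256 ≡ 16. So 4^20 ≡ 16 (mod 30).
So f(2) = f(4) = 16 while 2 ≠ 4, thus f is not injective, hence not bijective.
Since f is not bijective, we determine |image(f)|. Computing x^20 mod 30 for each x (by repeated squaring, reducing mod 30 at every step), the values f(0), f(1), …, f(29) are: 0, 1, 16, 21, 16, 25, 6, 1, 16, 21, 10, 1, 6, 1, 16, 15, 16, 1, 6, 1, 10, 21, 16, 1, 6, 25, 16, 21, 16, 1.
The distinct values are {0, 1, 6, 10, 15, 16, 21, 25}; there are 8 of them.

8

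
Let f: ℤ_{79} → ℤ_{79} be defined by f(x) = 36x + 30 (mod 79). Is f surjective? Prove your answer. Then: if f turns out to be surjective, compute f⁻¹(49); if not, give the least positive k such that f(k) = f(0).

51

Since gcd(36, 79) = 1, 36 is invertible modulo 79. Euclid's algorithm: 79 = 2·36 + 7, 36 = 5·7 + 1; back-substituting gives 1 = 11·36 − 5·79, so 36⁻¹ ≡ 11 (mod 79).
Then y ↦ 11(y − 30) is a two-sided inverse to f, so every y ∈ ℤ_{79} has a preimage.
Therefore f is surjective.
Since f is surjective, we compute f⁻¹(49): solve 36x + 30 ≡ 49 (mod 79), i.e. 36x ≡ 19 (mod 79).
Multiplying by 36⁻¹ = 11 gives x ≡ 11·19 = 209 = 2·79 + 51 ≡ 51 (mod 79).
Check: f(51) = 36·51 + 30 = 1866 = 23·79 + 49 ≡ 49 (mod 79).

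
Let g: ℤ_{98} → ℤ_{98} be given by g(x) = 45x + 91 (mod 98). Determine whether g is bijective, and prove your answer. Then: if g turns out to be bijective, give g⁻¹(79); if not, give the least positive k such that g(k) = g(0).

Suppose g(a) = g(b) in ℤ_{98}. Then 45a + 91 ≡ 45b + 91 (mod 98), hence 45(a − b) ≡ 0 (mod 98).
Since gcd(45, 98) = 1, 45 is invertible modulo 98, hence a − b ≡ 0 (mod 98), i.e. a = b.
We now compute 45⁻¹ mod 98 explicitly. Euclid's algorithm: 98 = 2·45 + 8, 45 = 5·8 + 5, 8 = 1·5 + 3, 5 = 1·3 + 2, 3 = 1·2 + 1; back-substituting gives 1 = 61·45 − 28·98, so 45⁻¹ ≡ 61 (mod 98).
Then y ↦ 61(y − 91) is a two-sided inverse to g, so every y ∈ ℤ_{98} has a preimage.
Thus g is bijective.
Since g is bijective, we find g⁻¹(79): we need 45x ≡ 79 − 91 ≡ 86 (mod 98). Using 45⁻¹ = 61: x ≡ 61·86 = 5246 = 53·98 + 52, so x = 52.
Check: g(52) = 45·52 + 91 = 2431 = 24·98 + 79 ≡ 79 (mod 98).

52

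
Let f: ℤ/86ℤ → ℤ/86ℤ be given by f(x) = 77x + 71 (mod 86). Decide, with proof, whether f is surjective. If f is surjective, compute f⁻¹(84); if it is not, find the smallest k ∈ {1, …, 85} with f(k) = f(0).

Recall: surjectivity means every element of the codomain has a preimage under f.
Since gcd(77, 86) = 1, 77 is invertible modulo 86. Euclid's algorithm: 86 = 1·77 + 9, 77 = 8·9 + 5, 9 = 1·5 + 4, 5 = 1·4 + 1; back-substituting gives 1 = 19·77 − 17·86, so 77⁻¹ ≡ 19 (mod 86).
Then y ↦ 19(y − 71) is a two-sided inverse to f, so every y ∈ ℤ/86ℤ has a preimage.
Hence f is surjective.
Since f is surjective, we find f⁻¹(84): we need 77x ≡ 84 − 71 ≡ 13 (mod 86). Using 77⁻¹ = 19: x ≡ 19·13 = 247 = 2·86 + 75, so x = 75.
Check: f(75) = 77·75 + 71 = 5846 = 67·86 + 84 ≡ 84 (mod 86).

75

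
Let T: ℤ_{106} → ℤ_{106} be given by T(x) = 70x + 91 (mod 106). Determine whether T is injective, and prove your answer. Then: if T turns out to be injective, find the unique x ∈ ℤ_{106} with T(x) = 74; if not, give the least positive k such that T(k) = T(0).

53

Recall: T is injective when T(x_1) = T(x_2) forces x_1 = x_2.
We have gcd(70, 106) = 2 > 1. Taking x_1 = 0 and x_2 = 53: T(0) = 91 and T(53) = 70·53 + 91 = 3801 ≡ 91 (mod 106).
So T(0) = T(53) while 0 ≠ 53, hence T is not injective.
Since T is not injective, we find the least positive k with T(k) = T(0): this means 70k ≡ 0 (mod 106), i.e. 106 ∣ 70k. Since gcd(70, 106) = 2, dividing through by 2 this holds exactly when 53 ∣ 35k, and as gcd(35, 53) = 1, exactly when 53 ∣ k.
The smallest positive such k is 53.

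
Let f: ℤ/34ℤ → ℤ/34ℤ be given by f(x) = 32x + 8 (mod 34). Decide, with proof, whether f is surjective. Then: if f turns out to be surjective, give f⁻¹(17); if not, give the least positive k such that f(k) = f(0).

17

Recall that surjectivity means every element of the codomain has a preimage under f.
Since gcd(32, 34) = 2, we have 32x ≡ 0 (mod 2) for all x, so f(x) ≡ 0 (mod 2).
But 1 ≢ 0 (mod 2), so 1 ∈ ℤ/34ℤ has no preimage. So f is not surjective.
Since f is not surjective, we find the least positive k with f(k) = f(0): this means 32k ≡ 0 (mod 34), i.e. 34 ∣ 32k. Since gcd(32, 34) = 2, dividing through by 2 this holds exactly when 17 ∣ 16k, and as gcd(16, 17) = 1, exactly when 17 ∣ k.
The smallest positive such k is 17.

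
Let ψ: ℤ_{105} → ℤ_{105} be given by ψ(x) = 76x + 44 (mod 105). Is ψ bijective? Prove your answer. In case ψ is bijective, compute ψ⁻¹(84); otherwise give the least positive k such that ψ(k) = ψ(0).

100

Suppose ψ(x_1) = ψ(x_2) in ℤ_{105}. Then 76x_1 + 44 ≡ 76x_2 + 44 (mod 105), therefore 76(x_1 − x_2) ≡ 0 (mod 105).
Since gcd(76, 105) = 1, 76 is invertible modulo 105, thus x_1 − x_2 ≡ 0 (mod 105), i.e. x_1 = x_2.
We now compute 76⁻¹ mod 105 explicitly. Euclid's algorithm: 105 = 1·76 + 29, 76 = 2·29 + 18, 29 = 1·18 + 11, 18 = 1·11 + 7, 11 = 1·7 + 4, 7 = 1·4 + 3, 4 = 1·3 + 1; back-substituting gives 1 = 76·76 − 55·105, so 76⁻¹ ≡ 76 (mod 105).
Then y ↦ 76(y − 44) is a two-sided inverse to ψ, so every y ∈ ℤ_{105} has a preimage.
So ψ is bijective.
Since ψ is bijective, we find ψ⁻¹(84): we need 76x ≡ 84 − 44 ≡ 40 (mod 105). Using 76⁻¹ = 76: x ≡ 76·40 = 3040 = 28·105 + 100, so x = 100.
Check: ψ(100) = 76·100 + 44 = 7644 = 72·105 + 84 ≡ 84 (mod 105).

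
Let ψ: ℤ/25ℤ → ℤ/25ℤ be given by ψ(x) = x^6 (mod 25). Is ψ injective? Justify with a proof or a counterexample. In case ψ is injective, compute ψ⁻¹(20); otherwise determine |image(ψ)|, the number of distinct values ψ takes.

ψ(0) = 0^6 = 0.
ψ(5): Repeated squaring mod 25: 5^1 ≡ 5, 5^2 ≡ 5² = 25 ≡ 0, 5^4 ≡ 0² = 0. Since 6 = 4 + 2, 5^6 ≡ 0·0: 0·0 = 0. So 5^6 ≡ 0 (mod 25).
So ψ(0) = ψ(5) = 0 while 0 ≠ 5, so ψ is not injective.
Since ψ is not injective, we determine |image(ψ)|. Computing x^6 mod 25 for each x (by repeated squaring, reducing mod 25 at every step), the values ψ(0), ψ(1), …, ψ(24) are: 0, 1, 14, 4, 21, 0, 6, 24, 19, 16, 0, 11, 9, 9, 11, 0, 16, 19, 24, 6, 0, 21, 4, 14, 1.
The distinct values are {0, 1, 4, 6, 9, 11, 14, 16, 19, 21, 24}; there are 11 of them.

11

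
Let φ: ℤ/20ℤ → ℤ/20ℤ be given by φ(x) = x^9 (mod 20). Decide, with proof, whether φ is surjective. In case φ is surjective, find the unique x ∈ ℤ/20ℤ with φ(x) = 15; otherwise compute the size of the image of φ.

φ(0) = 0^9 = 0.
φ(10): Repeated squaring mod 20: 10^1 ≡ 10, 10^2 ≡ 10² = 100 ≡ 0, 10^4 ≡ 0² = 0, 10^8 ≡ 0² = 0. Since 9 = 8 + 1, 10^9 ≡ 0·10: 0·10 = 0. So 10^9 ≡ 0 (mod 20).
So φ(0) = φ(10) = 0 while 0 ≠ 10, so φ is not injective.
A non-injective map from the 20-element set ℤ/20ℤ to itself takes at most 19 distinct values, so it cannot be surjective. Thus φ is not surjective.
Since φ is not surjective, we determine |image(φ)|. Computing x^9 mod 20 for each x (by repeated squaring, reducing mod 20 at every step), the values φ(0), φ(1), …, φ(19) are: 0, 1, 12, 3, 4, 5, 16, 7, 8, 9, 0, 11, 12, 13, 4, 15, 16, 17, 8, 19.
The distinct values are {0, 1, 3, 4, 5, 7, 8, 9, 11, 12, 13, 15, 16, 17, 19}; there are 15 of them.

15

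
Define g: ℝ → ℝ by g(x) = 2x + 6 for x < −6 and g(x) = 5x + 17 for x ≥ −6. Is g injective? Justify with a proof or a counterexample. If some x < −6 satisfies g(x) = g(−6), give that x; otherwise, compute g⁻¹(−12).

Both pieces are strictly increasing (slopes 2 and 5), so each is injective on its own interval.
The left piece maps (−∞, −6) onto (−∞, −6); the right piece maps [−6, ∞) onto [−13, ∞).
These images overlap. In particular g(−6) = −13 (right piece), and solving 2x + 6 = −13 on the left piece gives x = −19/2 < −6.
So g(−19/2) = g(−6) with −19/2 ≠ −6, and g is not injective. This x = −19/2 is the requested value below −6.

-19/2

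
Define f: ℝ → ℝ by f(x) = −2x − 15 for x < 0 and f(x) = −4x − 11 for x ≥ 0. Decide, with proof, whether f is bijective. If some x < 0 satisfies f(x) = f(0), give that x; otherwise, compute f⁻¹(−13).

Both pieces are strictly decreasing (slopes −2 and −4), so each is injective on its own interval.
The left piece maps (−∞, 0) onto (−15, ∞); the right piece maps [0, ∞) onto (−∞, −11].
These images overlap. In particular f(0) = −11 (right piece), and solving −2x − 15 = −11 on the left piece gives x = −2 < 0.
So f(−2) = f(0) with −2 ≠ 0, and f is not injective, hence not bijective. This x = −2 is the requested value below 0.

-2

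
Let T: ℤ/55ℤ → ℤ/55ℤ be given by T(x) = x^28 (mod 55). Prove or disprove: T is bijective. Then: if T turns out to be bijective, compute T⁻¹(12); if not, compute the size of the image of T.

T(4): Repeated squaring mod 55: 4^1 ≡ 4, 4^2 ≡ 4² = 16, 4^4 ≡ 16² = 256 ≡ 36, 4^8 ≡ 36² = 1296 ≡ 31, 4^16 ≡ 31² = 961 ≡ 26. Since 28 = 16 + 8 + 4, 4^28 ≡ 26·31·36: 26·31 = 806 ≡ 36, then 36·36 = 1296 ≡ 31. So 4^28 ≡ 31 (mod 55).
T(7): Repeated squaring mod 55: 7^1 ≡ 7, 7^2 ≡ 7² = 49, 7^4 ≡ 49² = 2401 ≡ 36, 7^8 ≡ 36² = 1296 ≡ 31, 7^16 ≡ 31² = 961 ≡ 26. Since 28 = 16 + 8 + 4, 7^28 ≡ 26·31·36: 26·31 = 806 ≡ 36, then 36·36 = 1296 ≡ 31. So 7^28 ≡ 31 (mod 55).
So T(4) = T(7) = 31 while 4 ≠ 7, therefore T is not injective, hence not bijective.
Since T is not bijective, we determine |image(T)|. Computing x^28 mod 55 for each x (by repeated squaring, reducing mod 55 at every step), the values T(0), T(1), …, T(54) are: 0, 1, 36, 16, 31, 15, 26, 31, 16, 36, 45, 11, 1, 36, 16, 20, 26, 26, 31, 16, 25, 1, 11, 1, 36, 5, 31, 26, 26, 31, 5, 36, 1, 11, 1, 25, 16, 31, 26, 26, 20, 16, 36, 1, 11, 45, 36, 16, 31, 26, 15, 31, 16, 36, 1.
The distinct values are {0, 1, 5, 11, 15, 16, 20, 25, 26, 31, 36, 45}; there are 12 of them.

12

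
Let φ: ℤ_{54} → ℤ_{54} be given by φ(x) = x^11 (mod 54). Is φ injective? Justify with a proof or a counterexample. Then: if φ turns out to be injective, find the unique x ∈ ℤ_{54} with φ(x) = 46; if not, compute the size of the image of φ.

38

φ(0) = 0^11 = 0.
φ(6): Repeated squaring mod 54: 6^1 ≡ 6, 6^2 ≡ 6² = 36, 6^4 ≡ 36² = 1296 ≡ 0, 6^8 ≡ 0² = 0. Since 11 = 8 + 2 + 1, 6^11 ≡ 0·36·6: 0·36 = 0, then 0·6 = 0. So 6^11 ≡ 0 (mod 54).
So φ(0) = φ(6) = 0 while 0 ≠ 6, hence φ is not injective.
Since φ is not injective, we determine |image(φ)|. Computing x^11 mod 54 for each x (by repeated squaring, reducing mod 54 at every step), the values φ(0), φ(1), …, φ(53) are: 0, 1, 50, 27, 16, 29, 0, 49, 44, 27, 46, 41, 0, 7, 20, 27, 40, 35, 0, 37, 32, 27, 52, 11, 0, 31, 26, 27, 28, 23, 0, 43, 2, 27, 22, 17, 0, 19, 14, 27, 34, 47, 0, 13, 8, 27, 10, 5, 0, 25, 38, 27, 4, 53.
The distinct values are {0, 1, 2, 4, 5, 7, 8, 10, 11, 13, 14, 16, 17, 19, 20, 22, 23, 25, 26, 27, 28, 29, 31, 32, 34, 35, 37, 38, 40, 41, 43, 44, 46, 47, 49, 50, 52, 53}; there are 38 of them.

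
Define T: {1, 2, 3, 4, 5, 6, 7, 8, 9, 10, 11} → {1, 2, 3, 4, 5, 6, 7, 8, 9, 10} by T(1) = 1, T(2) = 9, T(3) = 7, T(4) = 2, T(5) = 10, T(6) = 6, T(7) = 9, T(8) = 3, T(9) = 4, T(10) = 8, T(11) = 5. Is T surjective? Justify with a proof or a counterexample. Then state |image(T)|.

10

Every element of the codomain has a preimage: 1 = T(1), 2 = T(4), 3 = T(8), 4 = T(9), 5 = T(11), 6 = T(6), 7 = T(3), 8 = T(10), 9 = T(2), 10 = T(5).
Therefore T is surjective.
The image of T is {1, 2, 3, 4, 5, 6, 7, 8, 9, 10}, which has 10 elements.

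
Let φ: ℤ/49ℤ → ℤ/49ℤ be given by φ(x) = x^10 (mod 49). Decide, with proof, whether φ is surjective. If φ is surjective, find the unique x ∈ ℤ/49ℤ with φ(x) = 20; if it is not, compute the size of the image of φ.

22

φ(0) = 0^10 = 0.
φ(7): Repeated squaring mod 49: 7^1 ≡ 7, 7^2 ≡ 7² = 49 ≡ 0, 7^4 ≡ 0² = 0, 7^8 ≡ 0² = 0. Since 10 = 8 + 2, 7^10 ≡ 0·0: 0·0 = 0. So 7^10 ≡ 0 (mod 49).
So φ(0) = φ(7) = 0 while 0 ≠ 7, so φ is not injective.
A non-injective map from the 49-element set ℤ/49ℤ to itself takes at most 48 distinct values, so it cannot be surjective. Thus φ is not surjective.
Since φ is not surjective, we determine |image(φ)|. Computing x^10 mod 49 for each x (by repeated squaring, reducing mod 49 at every step), the values φ(0), φ(1), …, φ(48) are: 0, 1, 44, 4, 25, 23, 29, 0, 22, 16, 32, 46, 2, 8, 0, 43, 37, 11, 18, 30, 36, 0, 15, 9, 39, 39, 9, 15, 0, 36, 30, 18, 11, 37, 43, 0, 8, 2, 46, 32, 16, 22, 0, 29, 23, 25, 4, 44, 1.
The distinct values are {0, 1, 2, 4, 8, 9, 11, 15, 16, 18, 22, 23, 25, 29, 30, 32, 36, 37, 39, 43, 44, 46}; there are 22 of them.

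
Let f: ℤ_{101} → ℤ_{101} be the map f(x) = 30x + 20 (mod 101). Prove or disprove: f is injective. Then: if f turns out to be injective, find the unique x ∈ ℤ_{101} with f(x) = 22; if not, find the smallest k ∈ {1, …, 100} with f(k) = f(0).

Recall that f is injective if f(s) = f(t) implies s = t.
Suppose f(s) = f(t) in ℤ_{101}. Then 30s + 20 ≡ 30t + 20 (mod 101), thus 30(s − t) ≡ 0 (mod 101).
Since gcd(30, 101) = 1, 30 is invertible modulo 101, thus s − t ≡ 0 (mod 101), i.e. s = t.
So f is injective.
We now compute 30⁻¹ mod 101 explicitly. Euclid's algorithm: 101 = 3·30 + 11, 30 = 2·11 + 8, 11 = 1·8 + 3, 8 = 2·3 + 2, 3 = 1·2 + 1; back-substituting gives 1 = 64·30 − 19·101, so 30⁻¹ ≡ 64 (mod 101).
Since f is injective, we compute f⁻¹(22): solve 30x + 20 ≡ 22 (mod 101), i.e. 30x ≡ 2 (mod 101).
Multiplying by 30⁻¹ = 64 gives x ≡ 64·2 = 128 = 1·101 + 27 ≡ 27 (mod 101).
Check: f(27) = 30·27 + 20 = 830 = 8·101 + 22 ≡ 22 (mod 101).

27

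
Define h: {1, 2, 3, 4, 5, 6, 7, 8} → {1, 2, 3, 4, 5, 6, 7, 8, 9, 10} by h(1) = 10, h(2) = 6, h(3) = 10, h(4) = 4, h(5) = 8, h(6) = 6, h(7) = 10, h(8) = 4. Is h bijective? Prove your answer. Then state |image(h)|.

4

h(1) = 10 = h(3) with 1 ≠ 3, so h is not injective, hence not bijective.
The image of h is {4, 6, 8, 10}, which has 4 elements.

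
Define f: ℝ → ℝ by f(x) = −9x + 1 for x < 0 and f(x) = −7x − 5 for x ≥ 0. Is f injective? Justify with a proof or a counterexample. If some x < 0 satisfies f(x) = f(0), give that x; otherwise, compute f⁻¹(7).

Both pieces are strictly decreasing (slopes −9 and −7), so each is injective on its own interval.
The left piece maps (−∞, 0) onto (1, ∞); the right piece maps [0, ∞) onto (−∞, −5].
These images are disjoint, so no value is attained by both pieces. Therefore f is injective.
Because the two images are disjoint, no x < 0 has f(x) = f(0), so we compute f⁻¹(7): 7 lies in (1, ∞), so solve −9x + 1 = 7: x = (7 − 1)/(−9) = −2/3.

-2/3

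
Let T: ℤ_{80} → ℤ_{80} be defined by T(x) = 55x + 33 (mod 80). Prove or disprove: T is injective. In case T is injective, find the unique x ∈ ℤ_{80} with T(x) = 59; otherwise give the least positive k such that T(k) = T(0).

16

Recall: injectivity means: for all u, v in the domain, T(u) = T(v) implies u = v.
We have gcd(55, 80) = 5 > 1. Taking u = 0 and v = 16: T(0) = 33 and T(16) = 55·16 + 33 = 913 ≡ 33 (mod 80).
So T(0) = T(16) while 0 ≠ 16, so T is not injective.
Since T is not injective, we find the least positive k with T(k) = T(0): this means 55k ≡ 0 (mod 80), i.e. 80 ∣ 55k. Since gcd(55, 80) = 5, dividing through by 5 this holds exactly when 16 ∣ 11k, and as gcd(11, 16) = 1, exactly when 16 ∣ k.
The smallest positive such k is 16.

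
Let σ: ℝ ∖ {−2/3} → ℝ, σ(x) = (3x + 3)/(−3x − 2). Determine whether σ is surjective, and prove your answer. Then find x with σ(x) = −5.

-7/12

If σ(x) = −1, cross-multiplying gives −3(3x + 3) = 3(−3x − 2), which simplifies to −9 = −6 — false.  So −1 has no preimage and σ is not surjective.
Solving σ(x) = −5: cross-multiplying gives 3x + 3 = −5(−3x − 2), which rearranges to −12x = 7, so x = −7/12.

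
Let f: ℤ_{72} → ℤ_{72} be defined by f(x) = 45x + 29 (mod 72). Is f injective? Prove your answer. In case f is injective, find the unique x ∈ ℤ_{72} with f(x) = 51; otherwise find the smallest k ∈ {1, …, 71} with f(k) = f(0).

We have gcd(45, 72) = 9 > 1. Taking s = 0 and t = 8: f(0) = 29 and f(8) = 45·8 + 29 = 389 ≡ 29 (mod 72).
So f(0) = f(8) while 0 ≠ 8, hence f is not injective.
Since f is not injective, we find the least positive k with f(k) = f(0): this means 45k ≡ 0 (mod 72), i.e. 72 ∣ 45k. Since gcd(45, 72) = 9, dividing through by 9 this holds exactly when 8 ∣ 5k, and as gcd(5, 8) = 1, exactly when 8 ∣ k.
The smallest positive such k is 8.

8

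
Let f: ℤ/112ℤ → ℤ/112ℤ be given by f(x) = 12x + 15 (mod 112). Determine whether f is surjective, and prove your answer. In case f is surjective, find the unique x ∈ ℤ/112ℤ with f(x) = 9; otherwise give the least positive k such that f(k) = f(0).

28

Recall: f is surjective if every y in the codomain equals f(x) for some x in the domain.
Since gcd(12, 112) = 4, we have 12x ≡ 0 (mod 4) for all x, so f(x) ≡ 3 (mod 4).
But 0 ≢ 3 (mod 4), so 0 ∈ ℤ/112ℤ has no preimage. So f is not surjective.
Since f is not surjective, we find the least positive k with f(k) = f(0): this means 12k ≡ 0 (mod 112), i.e. 112 ∣ 12k. Since gcd(12, 112) = 4, dividing through by 4 this holds exactly when 28 ∣ 3k, and as gcd(3, 28) = 1, exactly when 28 ∣ k.
The smallest positive such k is 28.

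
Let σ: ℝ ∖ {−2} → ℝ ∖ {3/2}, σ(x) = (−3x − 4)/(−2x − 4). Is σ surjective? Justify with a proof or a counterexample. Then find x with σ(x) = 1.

0

For any y ≠ 3/2, solving y(−2x − 4) = −3x − 4 for x gives a well-defined x ≠ −2. So σ is surjective.
Solving σ(x) = 1: cross-multiplying gives −3x − 4 = 1(−2x − 4), which rearranges to −1x = 0, so x = 0.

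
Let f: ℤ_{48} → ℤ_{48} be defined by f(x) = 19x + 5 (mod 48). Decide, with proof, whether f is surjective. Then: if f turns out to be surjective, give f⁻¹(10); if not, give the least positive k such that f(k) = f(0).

Recall that surjectivity means every element of the codomain has a preimage under f.
Since gcd(19, 48) = 1, 19 is invertible modulo 48. Euclid's algorithm: 48 = 2·19 + 10, 19 = 1·10 + 9, 10 = 1·9 + 1; back-substituting gives 1 = 43·19 − 17·48, so 19⁻¹ ≡ 43 (mod 48).
Then y ↦ 43(y − 5) is a two-sided inverse to f, so every y ∈ ℤ_{48} has a preimage.
Hence f is surjective.
Since f is surjective, we compute f⁻¹(10): solve 19x + 5 ≡ 10 (mod 48), i.e. 19x ≡ 5 (mod 48).
Multiplying by 19⁻¹ = 43 gives x ≡ 43·5 = 215 = 4·48 + 23 ≡ 23 (mod 48).
Check: f(23) = 19·23 + 5 = 442 = 9·48 + 10 ≡ 10 (mod 48).

23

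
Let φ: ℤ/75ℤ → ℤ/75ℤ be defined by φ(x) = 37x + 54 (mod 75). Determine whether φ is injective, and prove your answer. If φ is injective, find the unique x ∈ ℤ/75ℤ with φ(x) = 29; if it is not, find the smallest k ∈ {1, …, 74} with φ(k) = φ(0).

If φ(u) = φ(v), then 37u ≡ 37v (mod 75). Because gcd(37, 75) = 1, we may cancel 37 to get u ≡ v (mod 75).
Thus φ is injective.
We now compute 37⁻¹ mod 75 explicitly. Euclid's algorithm: 75 = 2·37 + 1; back-substituting gives 1 = 73·37 − 36·75, so 37⁻¹ ≡ 73 (mod 75).
Since φ is injective, we compute φ⁻¹(29): solve 37x + 54 ≡ 29 (mod 75), i.e. 37x ≡ 50 (mod 75).
Multiplying by 37⁻¹ = 73 gives x ≡ 73·50 = 3650 = 48·75 + 50 ≡ 50 (mod 75).
Check: φ(50) = 37·50 + 54 = 1904 = 25·75 + 29 ≡ 29 (mod 75).

50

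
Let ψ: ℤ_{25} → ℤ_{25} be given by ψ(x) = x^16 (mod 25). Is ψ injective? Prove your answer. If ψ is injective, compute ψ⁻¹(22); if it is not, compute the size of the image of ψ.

ψ(3): Repeated squaring mod 25: 3^1 ≡ 3, 3^2 ≡ 3² = 9, 3^4 ≡ 9² = 81 ≡ 6, 3^8 ≡ 6² = 36 ≡ 11, 3^16 ≡ 11² = 121 ≡ 21. So 3^16 ≡ 21 (mod 25).
ψ(4): Repeated squaring mod 25: 4^1 ≡ 4, 4^2 ≡ 4² = 16, 4^4 ≡ 16² = 256 ≡ 6, 4^8 ≡ 6² = 36 ≡ 11, 4^16 ≡ 11² = 121 ≡ 21. So 4^16 ≡ 21 (mod 25).
So ψ(3) = ψ(4) = 21 while 3 ≠ 4, thus ψ is not injective.
Since ψ is not injective, we determine |image(ψ)|. Computing x^16 mod 25 for each x (by repeated squaring, reducing mod 25 at every step), the values ψ(0), ψ(1), …, ψ(24) are: 0, 1, 11, 21, 21, 0, 6, 1, 6, 16, 0, 11, 16, 16, 11, 0, 16, 6, 1, 6, 0, 21, 21, 11, 1.
The distinct values are {0, 1, 6, 11, 16, 21}; there are 6 of them.

6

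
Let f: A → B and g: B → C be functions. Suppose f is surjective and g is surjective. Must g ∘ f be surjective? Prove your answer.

surjective

Let c ∈ C. Since g is surjective, there is b ∈ B with g(b) = c. Since f is surjective, there is a ∈ A with f(a) = b.
Then (g ∘ f)(a) = g(b) = c. Therefore g ∘ f is surjective.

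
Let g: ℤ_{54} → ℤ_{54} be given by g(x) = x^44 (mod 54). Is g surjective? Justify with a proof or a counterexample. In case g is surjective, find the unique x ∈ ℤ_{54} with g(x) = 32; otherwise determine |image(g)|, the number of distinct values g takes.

20

g(0) = 0^44 = 0.
g(6): Repeated squaring mod 54: 6^1 ≡ 6, 6^2 ≡ 6² = 36, 6^4 ≡ 36² = 1296 ≡ 0, 6^8 ≡ 0² = 0, 6^16 ≡ 0² = 0, 6^32 ≡ 0² = 0. Since 44 = 32 + 8 + 4, 6^44 ≡ 0·0·0: 0·0 = 0, then 0·0 = 0. So 6^44 ≡ 0 (mod 54).
So g(0) = g(6) = 0 while 0 ≠ 6, therefore g is not injective.
A non-injective map from the 54-element set ℤ_{54} to itself takes at most 53 distinct values, so it cannot be surjective. Therefore g is not surjective.
Since g is not surjective, we determine |image(g)|. Computing x^44 mod 54 for each x (by repeated squaring, reducing mod 54 at every step), the values g(0), g(1), …, g(53) are: 0, 1, 40, 27, 34, 43, 0, 31, 10, 27, 46, 49, 0, 25, 52, 27, 22, 19, 0, 37, 4, 27, 16, 7, 0, 13, 28, 27, 28, 13, 0, 7, 16, 27, 4, 37, 0, 19, 22, 27, 52, 25, 0, 49, 46, 27, 10, 31, 0, 43, 34, 27, 40, 1.
The distinct values are {0, 1, 4, 7, 10, 13, 16, 19, 22, 25, 27, 28, 31, 34, 37, 40, 43, 46, 49, 52}; there are 20 of them.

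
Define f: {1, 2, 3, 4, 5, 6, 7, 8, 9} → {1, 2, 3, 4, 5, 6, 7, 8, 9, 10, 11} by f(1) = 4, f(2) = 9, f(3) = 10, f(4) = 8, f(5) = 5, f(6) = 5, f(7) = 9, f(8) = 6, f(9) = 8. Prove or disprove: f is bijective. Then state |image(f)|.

f(5) = 5 = f(6) with 5 ≠ 6, so f is not injective, hence not bijective.
The image of f is {4, 5, 6, 8, 9, 10}, which has 6 elements.

6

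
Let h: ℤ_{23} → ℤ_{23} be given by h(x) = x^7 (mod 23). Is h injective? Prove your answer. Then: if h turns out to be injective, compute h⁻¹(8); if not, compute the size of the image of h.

4

Since 23 is prime, the nonzero elements of ℤ_{23} form a cyclic group of order 22.
As gcd(7, 22) = 1, raising to the 7th power is a bijection on this group: if u^7 ≡ v^7 then (uv^{−1})^7 = 1, and the only element of order dividing gcd(7, 22) = 1 is 1, so u = v.
With h(0) = 0 this makes h injective on all of ℤ_{23}, hence bijective (finite equal-size domain and codomain). In particular h is injective.
Since h is injective, we find the preimage of 8. The inverse of x ↦ x^7 on (ℤ_{23})^× is x ↦ x^19, because 7·19 = 133 = 6·22 + 1 ≡ 1 (mod 22) and x^{22} = 1 for x ≠ 0 (Fermat). So h⁻¹(8) = 8^19 mod 23.
Repeated squaring mod 23: 8^1 ≡ 8, 8^2 ≡ 8² = 64 ≡ 18, 8^4 ≡ 18² = 324 ≡ 2, 8^8 ≡ 2² = 4, 8^16 ≡ 4² = 16. Since 19 = 16 + 2 + 1, 8^19 ≡ 16·18·8: 16·18 = 288 ≡ 12, then 12·8 = 96 ≡ 4. So 8^19 ≡ 4 (mod 23).
Hence h⁻¹(8) = 4.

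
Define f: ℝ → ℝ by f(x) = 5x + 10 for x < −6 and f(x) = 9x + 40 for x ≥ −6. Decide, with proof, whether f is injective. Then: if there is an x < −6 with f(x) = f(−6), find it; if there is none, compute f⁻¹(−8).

Both pieces are strictly increasing (slopes 5 and 9), so each is injective on its own interval.
The left piece maps (−∞, −6) onto (−∞, −20); the right piece maps [−6, ∞) onto [−14, ∞).
These images are disjoint, so no value is attained by both pieces. Therefore f is injective.
Because the two images are disjoint, no x < −6 has f(x) = f(−6), so we compute f⁻¹(−8): −8 lies in [−14, ∞), so solve 9x + 40 = −8: x = (−8 − 40)/9 = −16/3.

-16/3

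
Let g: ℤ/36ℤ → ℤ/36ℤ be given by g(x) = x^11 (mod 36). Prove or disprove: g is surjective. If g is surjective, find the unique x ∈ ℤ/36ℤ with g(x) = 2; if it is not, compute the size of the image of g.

21

g(0) = 0^11 = 0.
g(6): Repeated squaring mod 36: 6^1 ≡ 6, 6^2 ≡ 6² = 36 ≡ 0, 6^4 ≡ 0² = 0, 6^8 ≡ 0² = 0. Since 11 = 8 + 2 + 1, 6^11 ≡ 0·0·6: 0·0 = 0, then 0·6 = 0. So 6^11 ≡ 0 (mod 36).
So g(0) = g(6) = 0 while 0 ≠ 6, therefore g is not injective.
A non-injective map from the 36-element set ℤ/36ℤ to itself takes at most 35 distinct values, so it cannot be surjective. Hence g is not surjective.
Since g is not surjective, we determine |image(g)|. Computing x^11 mod 36 for each x (by repeated squaring, reducing mod 36 at every step), the values g(0), g(1), …, g(35) are: 0, 1, 32, 27, 16, 29, 0, 31, 8, 9, 28, 23, 0, 25, 20, 27, 4, 17, 0, 19, 32, 9, 16, 11, 0, 13, 8, 27, 28, 5, 0, 7, 20, 9, 4, 35.
The distinct values are {0, 1, 4, 5, 7, 8, 9, 11, 13, 16, 17, 19, 20, 23, 25, 27, 28, 29, 31, 32, 35}; there are 21 of them.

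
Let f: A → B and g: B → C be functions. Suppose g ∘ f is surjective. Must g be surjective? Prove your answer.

surjective

Let c ∈ C. Since g ∘ f is surjective, some a ∈ A has g(f(a)) = c. Then b = f(a) ∈ B satisfies g(b) = c. So g is surjective.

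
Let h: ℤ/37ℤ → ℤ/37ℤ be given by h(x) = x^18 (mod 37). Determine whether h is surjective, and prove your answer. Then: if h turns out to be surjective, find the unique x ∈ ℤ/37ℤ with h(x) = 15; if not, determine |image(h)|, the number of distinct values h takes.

h(1) = 1^18 = 1.
h(3): Repeated squaring mod 37: 3^1 ≡ 3, 3^2 ≡ 3² = 9, 3^4 ≡ 9² = 81 ≡ 7, 3^8 ≡ 7² = 49 ≡ 12, 3^16 ≡ 12² = 144 ≡ 33. Since 18 = 16 + 2, 3^18 ≡ 33·9: 33·9 = 297 ≡ 1. So 3^18 ≡ 1 (mod 37).
So h(1) = h(3) = 1 while 1 ≠ 3, hence h is not injective.
A non-injective map from the 37-element set ℤ/37ℤ to itself takes at most 36 distinct values, so it cannot be surjective. Thus h is not surjective.
Since h is not surjective, we determine |image(h)|. Computing x^18 mod 37 for each x (by repeated squaring, reducing mod 37 at every step), the values h(0), h(1), …, h(36) are: 0, 1, 36, 1, 1, 36, 36, 1, 36, 1, 1, 1, 1, 36, 36, 36, 1, 36, 36, 36, 36, 1, 36, 36, 36, 1, 1, 1, 1, 36, 1, 36, 36, 1, 1, 36, 1.
The distinct values are {0, 1, 36}; there are 3 of them.

3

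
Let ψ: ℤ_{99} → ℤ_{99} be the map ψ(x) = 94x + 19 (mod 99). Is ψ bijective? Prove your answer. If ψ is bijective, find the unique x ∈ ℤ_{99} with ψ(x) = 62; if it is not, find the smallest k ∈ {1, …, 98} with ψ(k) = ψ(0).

Suppose ψ(x_1) = ψ(x_2) in ℤ_{99}. Then 94x_1 + 19 ≡ 94x_2 + 19 (mod 99), thus 94(x_1 − x_2) ≡ 0 (mod 99).
Since gcd(94, 99) = 1, 94 is invertible modulo 99, hence x_1 − x_2 ≡ 0 (mod 99), i.e. x_1 = x_2.
We now compute 94⁻¹ mod 99 explicitly. Euclid's algorithm: 99 = 1·94 + 5, 94 = 18·5 + 4, 5 = 1·4 + 1; back-substituting gives 1 = 79·94 − 75·99, so 94⁻¹ ≡ 79 (mod 99).
Then y ↦ 79(y − 19) is a two-sided inverse to ψ, so every y ∈ ℤ_{99} has a preimage.
Thus ψ is bijective.
Since ψ is bijective, we find ψ⁻¹(62): we need 94x ≡ 62 − 19 ≡ 43 (mod 99). Using 94⁻¹ = 79: x ≡ 79·43 = 3397 = 34·99 + 31, so x = 31.
Check: ψ(31) = 94·31 + 19 = 2933 = 29·99 + 62 ≡ 62 (mod 99).

31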